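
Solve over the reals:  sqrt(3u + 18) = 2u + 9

u = -3

Square both sides: 3u + 18 = (2u + 9)^2.
Expand and rearrange: 4u^2 + 33u + 63 = 0.
Solving gives u = -3 or u = -5.25.
Check each candidate in the original equation:
  u = -3: sqrt(9) = 3, while 2u + 9 = 3 — valid.
  u = -5.25: sqrt(2.25) = 1.5, while 2u + 9 = -1.5 — extraneous.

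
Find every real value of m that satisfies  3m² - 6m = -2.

m = 0.4226 or m = 1.5774

Rearrange to standard form: 3m² - 6m + 2 = 0.
Discriminant: (-6)² − 4·3·2 = 12.
Quadratic formula: m = (6 ± √12) / 6.
So m = √(3)/3 + 1 ≈ 1.5774 or m = 1 - √(3)/3 ≈ 0.4226.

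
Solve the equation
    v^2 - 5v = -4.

v = 1 or v = 4

Bring every term to one side: v^2 - 5v + 4 = 0.
Factor: (v - 1)(v - 4) = 0.
So v = 1 or v = 4.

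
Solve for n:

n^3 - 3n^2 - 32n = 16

n = -4 or n = -0.5311 or n = 7.5311

Rearrange: n^3 - 3n^2 - 32n - 16 = 0.
Possible rational roots are divisors of -16. Testing n = -4 gives 0, so (n + 4) is a factor.
Divide: n^3 - 3n^2 - 32n - 16 = (n + 4)(n^2 - 7n - 4).
Apply the quadratic formula to n^2 - 7n - 4 = 0: n = (7 +/- sqrt(65))/2, i.e. n ~= 7.5311 or n ~= -0.5311.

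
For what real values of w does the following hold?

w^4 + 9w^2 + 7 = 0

No real solutions.

Let u = w^2. The equation becomes u^2 + 9u + 7 = 0.
By the quadratic formula, u = -9/2 + sqrt(53)/2 or u = -9/2 - sqrt(53)/2.
w^2 = -9/2 + sqrt(53)/2 < 0 has no real solution.
w^2 = -9/2 - sqrt(53)/2 < 0 has no real solution.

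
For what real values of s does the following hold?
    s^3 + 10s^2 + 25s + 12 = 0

Possible rational roots are divisors of 12. Testing s = -3 gives 0, so (s + 3) is a factor.
Divide: s^3 + 10s^2 + 25s + 12 = (s + 3)(s^2 + 7s + 4).
Apply the quadratic formula to s^2 + 7s + 4 = 0: s = (-7 +/- sqrt(33))/2, i.e. s ~= -0.6277 or s ~= -6.3723.

s = -6.3723 or s = -3 or s = -0.6277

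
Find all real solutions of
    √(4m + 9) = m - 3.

Square both sides: 4m + 9 = (m - 3)².
Expand and rearrange: m² - 10m = 0.
Solving gives m = 10 or m = 0.
Check each candidate in the original equation:
  m = 10: √(49) = 7, while m - 3 = 7 — valid.
  m = 0: √(9) = 3, while m - 3 = -3 — extraneous.

m = 10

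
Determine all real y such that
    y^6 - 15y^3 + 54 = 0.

Let u = y^3. The equation becomes u^2 - 15u + 54 = 0.
Factor: (u - 9)(u - 6) = 0, so u = 9 or u = 6.
y^3 = 9 gives y = (9)^(1/3) ~= 2.0801.
y^3 = 6 gives y = (6)^(1/3) ~= 1.8171.

y = 1.8171 or y = 2.0801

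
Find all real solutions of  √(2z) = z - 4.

z = 8

Square both sides: 2z = (z - 4)².
Expand and rearrange: z² - 10z + 16 = 0.
Solving gives z = 8 or z = 2.
Check each candidate in the original equation:
  z = 8: √(16) = 4, while z - 4 = 4 — valid.
  z = 2: √(4) = 2, while z - 4 = -2 — extraneous.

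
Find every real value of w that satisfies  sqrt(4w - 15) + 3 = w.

Isolate the radical: sqrt(4w - 15) = w - 3.
Square both sides: 4w - 15 = (w - 3)^2.
Expand and rearrange: w^2 - 10w + 24 = 0.
Solving gives w = 6 or w = 4.
Check each candidate in the original equation:
  w = 6: sqrt(9) = 3, while w - 3 = 3 — valid.
  w = 4: sqrt(1) = 1, while w - 3 = 1 — valid.

w = 4 or w = 6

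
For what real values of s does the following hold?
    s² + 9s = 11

Rearrange to standard form: s² + 9s - 11 = 0.
Discriminant: (9)² − 4·1·(-11) = 125.
Quadratic formula: s = (-9 ± √125) / 2.
So s = -9/2 + 5·√(5)/2 ≈ 1.0902 or s = -5·√(5)/2 - 9/2 ≈ -10.0902.

s = -10.0902 or s = 1.0902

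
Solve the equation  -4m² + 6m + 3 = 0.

m = -0.3956 or m = 1.8956

Discriminant: (6)² − 4·(-4)·3 = 84.
Quadratic formula: m = (-6 ± √84) / (-8).
So m = 3/4 - √(21)/4 ≈ -0.3956 or m = 3/4 + √(21)/4 ≈ 1.8956.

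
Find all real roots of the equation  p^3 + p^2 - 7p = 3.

Rearrange: p^3 + p^2 - 7p - 3 = 0.
Possible rational roots are divisors of -3. Testing p = -3 gives 0, so (p + 3) is a factor.
Divide: p^3 + p^2 - 7p - 3 = (p + 3)(p^2 - 2p - 1).
Apply the quadratic formula to p^2 - 2p - 1 = 0: p = (2 +/- sqrt(8))/2, i.e. p ~= 2.4142 or p ~= -0.4142.

p = -3 or p = -0.4142 or p = 2.4142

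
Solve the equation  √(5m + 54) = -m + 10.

Square both sides: 5m + 54 = (-m + 10)².
Expand and rearrange: m² - 25m + 46 = 0.
Solving gives m = 23 or m = 2.
Check each candidate in the original equation:
  m = 23: √(169) = 13, while -m + 10 = -13 — extraneous.
  m = 2: √(64) = 8, while -m + 10 = 8 — valid.

m = 2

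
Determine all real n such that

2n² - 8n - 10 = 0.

Factor: 2(n - 5)(n + 1) = 0.
So n = 5 or n = -1.

n = -1 or n = 5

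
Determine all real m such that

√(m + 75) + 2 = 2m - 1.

Isolate the radical: √(m + 75) = 2m - 3.
Square both sides: m + 75 = (2m - 3)².
Expand and rearrange: 4m² - 13m - 66 = 0.
Solving gives m = 6 or m = -2.75.
Check each candidate in the original equation:
  m = 6: √(81) = 9, while 2m - 3 = 9 — valid.
  m = -2.75: √(72.25) = 8.5, while 2m - 3 = -8.5 — extraneous.

m = 6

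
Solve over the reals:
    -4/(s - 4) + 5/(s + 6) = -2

Multiply both sides by (s - 4)(s + 6):
-4(s + 6) + 5(s - 4) = -2(s - 4)(s + 6).
Expand and collect terms: -2s^2 - 5s + 92 = 0.
By the quadratic formula, s = (5 +/- sqrt(761)) / -4, so s ~= -8.1466 or s ~= 5.6466.
Neither value makes a denominator zero (s != 4, s != -6), so both are valid.

s = -8.1466 or s = 5.6466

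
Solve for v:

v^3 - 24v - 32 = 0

Possible rational roots are divisors of -32. Testing v = -4 gives 0, so (v + 4) is a factor.
Divide: v^3 - 24v - 32 = (v + 4)(v^2 - 4v - 8).
Apply the quadratic formula to v^2 - 4v - 8 = 0: v = (4 +/- sqrt(48))/2, i.e. v ~= 5.4641 or v ~= -1.4641.

v = -4 or v = -1.4641 or v = 5.4641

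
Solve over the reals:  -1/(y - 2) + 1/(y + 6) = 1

Multiply both sides by (y - 2)(y + 6):
-(y + 6) + (y - 2) = (y - 2)(y + 6).
Expand and collect terms: y^2 + 4y - 4 = 0.
By the quadratic formula, y = (-4 +/- sqrt(32)) / 2, so y ~= 0.8284 or y ~= -4.8284.
Neither value makes a denominator zero (y != 2, y != -6), so both are valid.

y = -4.8284 or y = 0.8284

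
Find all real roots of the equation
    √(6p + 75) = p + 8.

Square both sides: 6p + 75 = (p + 8)².
Expand and rearrange: p² + 10p - 11 = 0.
Solving gives p = 1 or p = -11.
Check each candidate in the original equation:
  p = 1: √(81) = 9, while p + 8 = 9 — valid.
  p = -11: √(9) = 3, while p + 8 = -3 — extraneous.

p = 1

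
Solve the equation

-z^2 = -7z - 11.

z = -1.3218 or z = 8.3218

Rearrange to standard form: -z^2 + 7z + 11 = 0.
Discriminant: (7)^2 - 4*(-1)*11 = 93.
Quadratic formula: z = (-7 +/- sqrt(93)) / (-2).
So z = 7/2 - sqrt(93)/2 ~= -1.3218 or z = 7/2 + sqrt(93)/2 ~= 8.3218.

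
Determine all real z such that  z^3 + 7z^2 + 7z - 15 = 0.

Possible rational roots are divisors of -15. Testing z = -5 gives 0, so (z + 5) is a factor.
Divide: z^3 + 7z^2 + 7z - 15 = (z + 5)(z^2 + 2z - 3).
Factor the quadratic: z = 1 or z = -3.

z = -5 or z = -3 or z = 1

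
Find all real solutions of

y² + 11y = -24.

Bring every term to one side: y² + 11y + 24 = 0.
Factor: (y + 3)(y + 8) = 0.
So y = -3 or y = -8.

y = -8 or y = -3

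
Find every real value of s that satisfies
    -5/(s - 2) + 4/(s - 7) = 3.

s = 0.6215 or s = 8.0452

Multiply both sides by (s - 2)(s - 7):
-5(s - 7) + 4(s - 2) = 3(s - 2)(s - 7).
Expand and collect terms: 3s^2 - 26s + 15 = 0.
By the quadratic formula, s = (26 +/- sqrt(496)) / 6, so s ~= 8.0452 or s ~= 0.6215.
Neither value makes a denominator zero (s != 2, s != 7), so both are valid.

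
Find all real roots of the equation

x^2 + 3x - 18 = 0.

x = -6 or x = 3

Factor: (x + 6)(x - 3) = 0.
So x = -6 or x = 3.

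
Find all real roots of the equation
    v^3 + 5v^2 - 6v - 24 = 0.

Possible rational roots are divisors of -24. Testing v = -2 gives 0, so (v + 2) is a factor.
Divide: v^3 + 5v^2 - 6v - 24 = (v + 2)(v^2 + 3v - 12).
Apply the quadratic formula to v^2 + 3v - 12 = 0: v = (-3 +/- sqrt(57))/2, i.e. v ~= 2.2749 or v ~= -5.2749.

v = -5.2749 or v = -2 or v = 2.2749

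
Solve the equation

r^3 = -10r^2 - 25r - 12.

r = -6.3723 or r = -3 or r = -0.6277

Rearrange: r^3 + 10r^2 + 25r + 12 = 0.
Possible rational roots are divisors of 12. Testing r = -3 gives 0, so (r + 3) is a factor.
Divide: r^3 + 10r^2 + 25r + 12 = (r + 3)(r^2 + 7r + 4).
Apply the quadratic formula to r^2 + 7r + 4 = 0: r = (-7 +/- sqrt(33))/2, i.e. r ~= -0.6277 or r ~= -6.3723.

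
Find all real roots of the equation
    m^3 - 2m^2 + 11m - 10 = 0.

m = 1

Possible rational roots are divisors of -10. Testing m = 1 gives 0, so (m - 1) is a factor.
Divide: m^3 - 2m^2 + 11m - 10 = (m - 1)(m^2 - m + 10).
The quadratic m^2 - m + 10 has discriminant -39 < 0, so no further real roots.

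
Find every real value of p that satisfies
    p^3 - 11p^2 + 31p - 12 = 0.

p = 0.4586 or p = 4 or p = 6.5414

Possible rational roots are divisors of -12. Testing p = 4 gives 0, so (p - 4) is a factor.
Divide: p^3 - 11p^2 + 31p - 12 = (p - 4)(p^2 - 7p + 3).
Apply the quadratic formula to p^2 - 7p + 3 = 0: p = (7 +/- sqrt(37))/2, i.e. p ~= 6.5414 or p ~= 0.4586.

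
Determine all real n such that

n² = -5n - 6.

n = -3 or n = -2

Bring every term to one side: n² + 5n + 6 = 0.
Factor: (n + 2)(n + 3) = 0.
So n = -2 or n = -3.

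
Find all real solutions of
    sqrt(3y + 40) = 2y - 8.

y = 8

Square both sides: 3y + 40 = (2y - 8)^2.
Expand and rearrange: 4y^2 - 35y + 24 = 0.
Solving gives y = 8 or y = 0.75.
Check each candidate in the original equation:
  y = 8: sqrt(64) = 8, while 2y - 8 = 8 — valid.
  y = 0.75: sqrt(42.25) = 6.5, while 2y - 8 = -6.5 — extraneous.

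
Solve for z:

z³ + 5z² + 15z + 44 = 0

z = -4

Possible rational roots are divisors of 44. Testing z = -4 gives 0, so (z + 4) is a factor.
Divide: z³ + 5z² + 15z + 44 = (z + 4)(z² + z + 11).
The quadratic z² + z + 11 has discriminant -43 < 0, so no further real roots.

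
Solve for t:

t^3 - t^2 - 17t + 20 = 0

Possible rational roots are divisors of 20. Testing t = 4 gives 0, so (t - 4) is a factor.
Divide: t^3 - t^2 - 17t + 20 = (t - 4)(t^2 + 3t - 5).
Apply the quadratic formula to t^2 + 3t - 5 = 0: t = (-3 +/- sqrt(29))/2, i.e. t ~= 1.1926 or t ~= -4.1926.

t = -4.1926 or t = 1.1926 or t = 4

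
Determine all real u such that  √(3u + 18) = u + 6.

u = -6 or u = -3

Square both sides: 3u + 18 = (u + 6)².
Expand and rearrange: u² + 9u + 18 = 0.
Solving gives u = -3 or u = -6.
Check each candidate in the original equation:
  u = -3: √(9) = 3, while u + 6 = 3 — valid.
  u = -6: √(0) = 0, while u + 6 = 0 — valid.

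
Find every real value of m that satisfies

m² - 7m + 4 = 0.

Discriminant: (-7)² − 4·1·4 = 33.
Quadratic formula: m = (7 ± √33) / 2.
So m = √(33)/2 + 7/2 ≈ 6.3723 or m = 7/2 - √(33)/2 ≈ 0.6277.

m = 0.6277 or m = 6.3723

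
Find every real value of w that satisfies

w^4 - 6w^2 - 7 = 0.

Let u = w^2. The equation becomes u^2 - 6u - 7 = 0.
Factor: (u - 7)(u + 1) = 0, so u = 7 or u = -1.
w^2 = 7 gives w = +/-sqrt(7) ~= +/-2.6458.
w^2 = -1 < 0 has no real solution.

w = -2.6458 or w = 2.6458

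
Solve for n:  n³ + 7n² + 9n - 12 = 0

Possible rational roots are divisors of -12. Testing n = -4 gives 0, so (n + 4) is a factor.
Divide: n³ + 7n² + 9n - 12 = (n + 4)(n² + 3n - 3).
Apply the quadratic formula to n² + 3n - 3 = 0: n = (-3 ± √21)/2, i.e. n ≈ 0.7913 or n ≈ -3.7913.

n = -4 or n = -3.7913 or n = 0.7913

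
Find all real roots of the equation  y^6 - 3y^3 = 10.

Let u = y^3. The equation becomes u^2 - 3u - 10 = 0.
Factor: (u + 2)(u - 5) = 0, so u = -2 or u = 5.
y^3 = -2 gives y = -(2)^(1/3) ~= -1.2599.
y^3 = 5 gives y = (5)^(1/3) ~= 1.71.

y = -1.2599 or y = 1.71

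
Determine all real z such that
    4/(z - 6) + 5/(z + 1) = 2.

z = 0.8051 or z = 8.6949

Multiply both sides by (z - 6)(z + 1):
4(z + 1) + 5(z - 6) = 2(z - 6)(z + 1).
Expand and collect terms: 2z² - 19z + 14 = 0.
By the quadratic formula, z = (19 ± √249) / 4, so z ≈ 8.6949 or z ≈ 0.8051.
Neither value makes a denominator zero (z ≠ 6, z ≠ -1), so both are valid.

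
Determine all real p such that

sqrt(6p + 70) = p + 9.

p = -1

Square both sides: 6p + 70 = (p + 9)^2.
Expand and rearrange: p^2 + 12p + 11 = 0.
Solving gives p = -1 or p = -11.
Check each candidate in the original equation:
  p = -1: sqrt(64) = 8, while p + 9 = 8 — valid.
  p = -11: sqrt(4) = 2, while p + 9 = -2 — extraneous.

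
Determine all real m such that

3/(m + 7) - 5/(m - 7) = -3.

Multiply both sides by (m + 7)(m - 7):
3(m - 7) - 5(m + 7) = -3(m + 7)(m - 7).
Expand and collect terms: -3m² + 2m + 203 = 0.
By the quadratic formula, m = (-2 ± √2440) / -6, so m ≈ -7.8994 or m ≈ 8.5661.
Neither value makes a denominator zero (m ≠ -7, m ≠ 7), so both are valid.

m = -7.8994 or m = 8.5661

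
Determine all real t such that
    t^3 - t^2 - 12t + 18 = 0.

Possible rational roots are divisors of 18. Testing t = 3 gives 0, so (t - 3) is a factor.
Divide: t^3 - t^2 - 12t + 18 = (t - 3)(t^2 + 2t - 6).
Apply the quadratic formula to t^2 + 2t - 6 = 0: t = (-2 +/- sqrt(28))/2, i.e. t ~= 1.6458 or t ~= -3.6458.

t = -3.6458 or t = 1.6458 or t = 3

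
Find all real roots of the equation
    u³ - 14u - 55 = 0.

u = 5

Possible rational roots are divisors of -55. Testing u = 5 gives 0, so (u - 5) is a factor.
Divide: u³ - 14u - 55 = (u - 5)(u² + 5u + 11).
The quadratic u² + 5u + 11 has discriminant -19 < 0, so no further real roots.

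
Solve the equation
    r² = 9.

r = -3 or r = 3

Bring every term to one side: r² - 9 = 0.
Factor: (r - 3)(r + 3) = 0.
So r = 3 or r = -3.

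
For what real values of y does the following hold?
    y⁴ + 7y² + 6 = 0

Let u = y². The equation becomes u² + 7u + 6 = 0.
Factor: (u + 1)(u + 6) = 0, so u = -1 or u = -6.
y² = -1 < 0 has no real solution.
y² = -6 < 0 has no real solution.

No real solutions.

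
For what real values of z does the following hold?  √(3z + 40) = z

z = 8

Square both sides: 3z + 40 = (z)².
Expand and rearrange: z² - 3z - 40 = 0.
Solving gives z = 8 or z = -5.
Check each candidate in the original equation:
  z = 8: √(64) = 8, while z = 8 — valid.
  z = -5: √(25) = 5, while z = -5 — extraneous.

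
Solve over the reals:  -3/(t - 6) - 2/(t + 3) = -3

t = -2.4042 or t = 7.0709

Multiply both sides by (t - 6)(t + 3):
-3(t + 3) - 2(t - 6) = -3(t - 6)(t + 3).
Expand and collect terms: -3t^2 + 14t + 51 = 0.
By the quadratic formula, t = (-14 +/- sqrt(808)) / -6, so t ~= -2.4042 or t ~= 7.0709.
Neither value makes a denominator zero (t != 6, t != -3), so both are valid.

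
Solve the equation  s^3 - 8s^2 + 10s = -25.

Rearrange: s^3 - 8s^2 + 10s + 25 = 0.
Possible rational roots are divisors of 25. Testing s = 5 gives 0, so (s - 5) is a factor.
Divide: s^3 - 8s^2 + 10s + 25 = (s - 5)(s^2 - 3s - 5).
Apply the quadratic formula to s^2 - 3s - 5 = 0: s = (3 +/- sqrt(29))/2, i.e. s ~= 4.1926 or s ~= -1.1926.

s = -1.1926 or s = 4.1926 or s = 5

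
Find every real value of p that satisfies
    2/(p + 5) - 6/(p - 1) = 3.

p = -3.8685 or p = -1.4648

Multiply both sides by (p + 5)(p - 1):
2(p - 1) - 6(p + 5) = 3(p + 5)(p - 1).
Expand and collect terms: 3p² + 16p + 17 = 0.
By the quadratic formula, p = (-16 ± √52) / 6, so p ≈ -1.4648 or p ≈ -3.8685.
Neither value makes a denominator zero (p ≠ -5, p ≠ 1), so both are valid.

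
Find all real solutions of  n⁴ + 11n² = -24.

No real solutions.

Let u = n². The equation becomes u² + 11u + 24 = 0.
Factor: (u + 3)(u + 8) = 0, so u = -3 or u = -8.
n² = -3 < 0 has no real solution.
n² = -8 < 0 has no real solution.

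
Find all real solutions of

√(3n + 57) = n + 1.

n = 8

Square both sides: 3n + 57 = (n + 1)².
Expand and rearrange: n² - n - 56 = 0.
Solving gives n = 8 or n = -7.
Check each candidate in the original equation:
  n = 8: √(81) = 9, while n + 1 = 9 — valid.
  n = -7: √(36) = 6, while n + 1 = -6 — extraneous.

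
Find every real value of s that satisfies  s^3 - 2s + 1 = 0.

s = -1.618 or s = 0.618 or s = 1

Possible rational roots are divisors of 1. Testing s = 1 gives 0, so (s - 1) is a factor.
Divide: s^3 - 2s + 1 = (s - 1)(s^2 + s - 1).
Apply the quadratic formula to s^2 + s - 1 = 0: s = (-1 +/- sqrt(5))/2, i.e. s ~= 0.618 or s ~= -1.618.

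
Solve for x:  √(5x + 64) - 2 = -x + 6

Isolate the radical: √(5x + 64) = -x + 8.
Square both sides: 5x + 64 = (-x + 8)².
Expand and rearrange: x² - 21x = 0.
Solving gives x = 21 or x = 0.
Check each candidate in the original equation:
  x = 21: √(169) = 13, while -x + 8 = -13 — extraneous.
  x = 0: √(64) = 8, while -x + 8 = 8 — valid.

x = 0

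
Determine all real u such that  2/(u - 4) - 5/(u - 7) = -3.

u = 3.5505 or u = 8.4495

Multiply both sides by (u - 4)(u - 7):
2(u - 7) - 5(u - 4) = -3(u - 4)(u - 7).
Expand and collect terms: -3u² + 36u - 90 = 0.
By the quadratic formula, u = (-36 ± √216) / -6, so u ≈ 3.5505 or u ≈ 8.4495.
Neither value makes a denominator zero (u ≠ 4, u ≠ 7), so both are valid.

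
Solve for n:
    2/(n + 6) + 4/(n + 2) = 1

n = -5.1231 or n = 3.1231

Multiply both sides by (n + 6)(n + 2):
2(n + 2) + 4(n + 6) = (n + 6)(n + 2).
Expand and collect terms: n^2 + 2n - 16 = 0.
By the quadratic formula, n = (-2 +/- sqrt(68)) / 2, so n ~= 3.1231 or n ~= -5.1231.
Neither value makes a denominator zero (n != -6, n != -2), so both are valid.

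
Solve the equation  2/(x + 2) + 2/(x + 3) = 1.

Multiply both sides by (x + 2)(x + 3):
2(x + 3) + 2(x + 2) = (x + 2)(x + 3).
Expand and collect terms: x² + x - 4 = 0.
By the quadratic formula, x = (-1 ± √17) / 2, so x ≈ 1.5616 or x ≈ -2.5616.
Neither value makes a denominator zero (x ≠ -2, x ≠ -3), so both are valid.

x = -2.5616 or x = 1.5616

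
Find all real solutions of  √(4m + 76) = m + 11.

Square both sides: 4m + 76 = (m + 11)².
Expand and rearrange: m² + 18m + 45 = 0.
Solving gives m = -3 or m = -15.
Check each candidate in the original equation:
  m = -3: √(64) = 8, while m + 11 = 8 — valid.
  m = -15: √(16) = 4, while m + 11 = -4 — extraneous.

m = -3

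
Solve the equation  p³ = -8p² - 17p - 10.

Rearrange: p³ + 8p² + 17p + 10 = 0.
Possible rational roots are divisors of 10. Testing p = -5 gives 0, so (p + 5) is a factor.
Divide: p³ + 8p² + 17p + 10 = (p + 5)(p² + 3p + 2).
Factor the quadratic: p = -1 or p = -2.

p = -5 or p = -2 or p = -1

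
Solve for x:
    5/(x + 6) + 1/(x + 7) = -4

x = -7.809 or x = -6.691

Multiply both sides by (x + 6)(x + 7):
5(x + 7) + (x + 6) = -4(x + 6)(x + 7).
Expand and collect terms: -4x^2 - 58x - 209 = 0.
By the quadratic formula, x = (58 +/- sqrt(20)) / -8, so x ~= -7.809 or x ~= -6.691.
Neither value makes a denominator zero (x != -6, x != -7), so both are valid.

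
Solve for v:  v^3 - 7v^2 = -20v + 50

v = 5

Rearrange: v^3 - 7v^2 + 20v - 50 = 0.
Possible rational roots are divisors of -50. Testing v = 5 gives 0, so (v - 5) is a factor.
Divide: v^3 - 7v^2 + 20v - 50 = (v - 5)(v^2 - 2v + 10).
The quadratic v^2 - 2v + 10 has discriminant -36 < 0, so no further real roots.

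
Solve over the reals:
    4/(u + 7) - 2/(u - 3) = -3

u = -8.2588 or u = 3.5921

Multiply both sides by (u + 7)(u - 3):
4(u - 3) - 2(u + 7) = -3(u + 7)(u - 3).
Expand and collect terms: -3u² - 14u + 89 = 0.
By the quadratic formula, u = (14 ± √1264) / -6, so u ≈ -8.2588 or u ≈ 3.5921.
Neither value makes a denominator zero (u ≠ -7, u ≠ 3), so both are valid.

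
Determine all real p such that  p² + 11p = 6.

p = -11.5208 or p = 0.5208

Rearrange to standard form: p² + 11p - 6 = 0.
Discriminant: (11)² − 4·1·(-6) = 145.
Quadratic formula: p = (-11 ± √145) / 2.
So p = -11/2 + √(145)/2 ≈ 0.5208 or p = -√(145)/2 - 11/2 ≈ -11.5208.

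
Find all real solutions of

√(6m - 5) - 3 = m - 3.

m = 1 or m = 5

Isolate the radical: √(6m - 5) = m.
Square both sides: 6m - 5 = (m)².
Expand and rearrange: m² - 6m + 5 = 0.
Solving gives m = 5 or m = 1.
Check each candidate in the original equation:
  m = 5: √(25) = 5, while m = 5 — valid.
  m = 1: √(1) = 1, while m = 1 — valid.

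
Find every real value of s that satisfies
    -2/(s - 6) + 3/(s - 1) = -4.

s = 0.3106 or s = 6.4394

Multiply both sides by (s - 6)(s - 1):
-2(s - 1) + 3(s - 6) = -4(s - 6)(s - 1).
Expand and collect terms: -4s² + 27s - 8 = 0.
By the quadratic formula, s = (-27 ± √601) / -8, so s ≈ 0.3106 or s ≈ 6.4394.
Neither value makes a denominator zero (s ≠ 6, s ≠ 1), so both are valid.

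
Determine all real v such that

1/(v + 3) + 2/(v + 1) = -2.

Multiply both sides by (v + 3)(v + 1):
(v + 1) + 2(v + 3) = -2(v + 3)(v + 1).
Expand and collect terms: -2v² - 11v - 13 = 0.
By the quadratic formula, v = (11 ± √17) / -4, so v ≈ -3.7808 or v ≈ -1.7192.
Neither value makes a denominator zero (v ≠ -3, v ≠ -1), so both are valid.

v = -3.7808 or v = -1.7192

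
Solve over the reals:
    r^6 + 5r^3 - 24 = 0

r = -2 or r = 1.4422

Let u = r^3. The equation becomes u^2 + 5u - 24 = 0.
Factor: (u - 3)(u + 8) = 0, so u = 3 or u = -8.
r^3 = 3 gives r = (3)^(1/3) ~= 1.4422.
r^3 = -8 gives r = -2.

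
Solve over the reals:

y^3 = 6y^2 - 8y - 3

y = -0.3028 or y = 3 or y = 3.3028

Rearrange: y^3 - 6y^2 + 8y + 3 = 0.
Possible rational roots are divisors of 3. Testing y = 3 gives 0, so (y - 3) is a factor.
Divide: y^3 - 6y^2 + 8y + 3 = (y - 3)(y^2 - 3y - 1).
Apply the quadratic formula to y^2 - 3y - 1 = 0: y = (3 +/- sqrt(13))/2, i.e. y ~= 3.3028 or y ~= -0.3028.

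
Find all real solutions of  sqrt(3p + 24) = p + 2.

Square both sides: 3p + 24 = (p + 2)^2.
Expand and rearrange: p^2 + p - 20 = 0.
Solving gives p = 4 or p = -5.
Check each candidate in the original equation:
  p = 4: sqrt(36) = 6, while p + 2 = 6 — valid.
  p = -5: sqrt(9) = 3, while p + 2 = -3 — extraneous.

p = 4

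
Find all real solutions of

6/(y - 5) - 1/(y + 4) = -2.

Multiply both sides by (y - 5)(y + 4):
6(y + 4) - (y - 5) = -2(y - 5)(y + 4).
Expand and collect terms: -2y² - 3y + 11 = 0.
By the quadratic formula, y = (3 ± √97) / -4, so y ≈ -3.2122 or y ≈ 1.7122.
Neither value makes a denominator zero (y ≠ 5, y ≠ -4), so both are valid.

y = -3.2122 or y = 1.7122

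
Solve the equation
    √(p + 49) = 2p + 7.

p = 0

Square both sides: p + 49 = (2p + 7)².
Expand and rearrange: 4p² + 27p = 0.
Solving gives p = 0 or p = -6.75.
Check each candidate in the original equation:
  p = 0: √(49) = 7, while 2p + 7 = 7 — valid.
  p = -6.75: √(42.25) = 6.5, while 2p + 7 = -6.5 — extraneous.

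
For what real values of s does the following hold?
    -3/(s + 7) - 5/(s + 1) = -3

Multiply both sides by (s + 7)(s + 1):
-3(s + 1) - 5(s + 7) = -3(s + 7)(s + 1).
Expand and collect terms: -3s^2 - 16s + 17 = 0.
By the quadratic formula, s = (16 +/- sqrt(460)) / -6, so s ~= -6.2413 or s ~= 0.9079.
Neither value makes a denominator zero (s != -7, s != -1), so both are valid.

s = -6.2413 or s = 0.9079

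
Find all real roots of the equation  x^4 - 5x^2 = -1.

Let u = x^2. The equation becomes u^2 - 5u + 1 = 0.
By the quadratic formula, u = sqrt(21)/2 + 5/2 or u = 5/2 - sqrt(21)/2.
x^2 = sqrt(21)/2 + 5/2 gives x = +/-sqrt(sqrt(21)/2 + 5/2) ~= +/-2.1889.
x^2 = 5/2 - sqrt(21)/2 gives x = +/-sqrt(5/2 - sqrt(21)/2) ~= +/-0.4569.

x = -2.1889 or x = -0.4569 or x = 0.4569 or x = 2.1889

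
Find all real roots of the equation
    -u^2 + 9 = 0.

Factor: -1(u + 3)(u - 3) = 0.
So u = -3 or u = 3.

u = -3 or u = 3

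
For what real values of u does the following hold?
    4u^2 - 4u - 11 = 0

u = -1.2321 or u = 2.2321

Discriminant: (-4)^2 - 4*4*(-11) = 192.
Quadratic formula: u = (4 +/- sqrt(192)) / 8.
So u = 1/2 + sqrt(3) ~= 2.2321 or u = 1/2 - sqrt(3) ~= -1.2321.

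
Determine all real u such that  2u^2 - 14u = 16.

Bring every term to one side: 2u^2 - 14u - 16 = 0.
Factor: 2(u + 1)(u - 8) = 0.
So u = -1 or u = 8.

u = -1 or u = 8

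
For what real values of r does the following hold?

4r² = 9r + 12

Rearrange to standard form: 4r² - 9r - 12 = 0.
Discriminant: (-9)² − 4·4·(-12) = 273.
Quadratic formula: r = (9 ± √273) / 8.
So r = 9/8 + √(273)/8 ≈ 3.1903 or r = 9/8 - √(273)/8 ≈ -0.9403.

r = -0.9403 or r = 3.1903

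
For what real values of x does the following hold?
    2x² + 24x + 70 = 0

x = -7 or x = -5

Factor: 2(x + 7)(x + 5) = 0.
So x = -7 or x = -5.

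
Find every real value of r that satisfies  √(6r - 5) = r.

Square both sides: 6r - 5 = (r)².
Expand and rearrange: r² - 6r + 5 = 0.
Solving gives r = 5 or r = 1.
Check each candidate in the original equation:
  r = 5: √(25) = 5, while r = 5 — valid.
  r = 1: √(1) = 1, while r = 1 — valid.

r = 1 or r = 5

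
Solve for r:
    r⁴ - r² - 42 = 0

Let u = r². The equation becomes u² - u - 42 = 0.
Factor: (u + 6)(u - 7) = 0, so u = -6 or u = 7.
r² = -6 < 0 has no real solution.
r² = 7 gives r = ±√(7) ≈ ±2.6458.

r = -2.6458 or r = 2.6458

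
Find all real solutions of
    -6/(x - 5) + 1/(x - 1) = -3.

Multiply both sides by (x - 5)(x - 1):
-6(x - 1) + (x - 5) = -3(x - 5)(x - 1).
Expand and collect terms: -3x² + 23x - 16 = 0.
By the quadratic formula, x = (-23 ± √337) / -6, so x ≈ 0.7737 or x ≈ 6.8929.
Neither value makes a denominator zero (x ≠ 5, x ≠ 1), so both are valid.

x = 0.7737 or x = 6.8929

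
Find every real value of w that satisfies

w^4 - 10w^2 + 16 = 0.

w = -2.8284 or w = -1.4142 or w = 1.4142 or w = 2.8284

Let u = w^2. The equation becomes u^2 - 10u + 16 = 0.
Factor: (u - 2)(u - 8) = 0, so u = 2 or u = 8.
w^2 = 2 gives w = +/-sqrt(2) ~= +/-1.4142.
w^2 = 8 gives w = +/-2*sqrt(2) ~= +/-2.8284.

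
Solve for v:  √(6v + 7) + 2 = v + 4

Isolate the radical: √(6v + 7) = v + 2.
Square both sides: 6v + 7 = (v + 2)².
Expand and rearrange: v² - 2v - 3 = 0.
Solving gives v = 3 or v = -1.
Check each candidate in the original equation:
  v = 3: √(25) = 5, while v + 2 = 5 — valid.
  v = -1: √(1) = 1, while v + 2 = 1 — valid.

v = -1 or v = 3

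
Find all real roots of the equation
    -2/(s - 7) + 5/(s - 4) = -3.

s = 2.5505 or s = 7.4495

Multiply both sides by (s - 7)(s - 4):
-2(s - 4) + 5(s - 7) = -3(s - 7)(s - 4).
Expand and collect terms: -3s^2 + 30s - 57 = 0.
By the quadratic formula, s = (-30 +/- sqrt(216)) / -6, so s ~= 2.5505 or s ~= 7.4495.
Neither value makes a denominator zero (s != 7, s != 4), so both are valid.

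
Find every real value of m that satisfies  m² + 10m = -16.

Bring every term to one side: m² + 10m + 16 = 0.
Factor: (m + 8)(m + 2) = 0.
So m = -8 or m = -2.

m = -8 or m = -2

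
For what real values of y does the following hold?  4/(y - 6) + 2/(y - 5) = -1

Multiply both sides by (y - 6)(y - 5):
4(y - 5) + 2(y - 6) = -(y - 6)(y - 5).
Expand and collect terms: -y² + 5y + 2 = 0.
By the quadratic formula, y = (-5 ± √33) / -2, so y ≈ -0.3723 or y ≈ 5.3723.
Neither value makes a denominator zero (y ≠ 6, y ≠ 5), so both are valid.

y = -0.3723 or y = 5.3723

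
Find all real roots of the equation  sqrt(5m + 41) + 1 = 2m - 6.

Isolate the radical: sqrt(5m + 41) = 2m - 7.
Square both sides: 5m + 41 = (2m - 7)^2.
Expand and rearrange: 4m^2 - 33m + 8 = 0.
Solving gives m = 8 or m = 0.25.
Check each candidate in the original equation:
  m = 8: sqrt(81) = 9, while 2m - 7 = 9 — valid.
  m = 0.25: sqrt(42.25) = 6.5, while 2m - 7 = -6.5 — extraneous.

m = 8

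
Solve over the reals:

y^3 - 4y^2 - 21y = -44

Rearrange: y^3 - 4y^2 - 21y + 44 = 0.
Possible rational roots are divisors of 44. Testing y = -4 gives 0, so (y + 4) is a factor.
Divide: y^3 - 4y^2 - 21y + 44 = (y + 4)(y^2 - 8y + 11).
Apply the quadratic formula to y^2 - 8y + 11 = 0: y = (8 +/- sqrt(20))/2, i.e. y ~= 6.2361 or y ~= 1.7639.

y = -4 or y = 1.7639 or y = 6.2361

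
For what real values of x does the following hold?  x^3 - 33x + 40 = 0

Possible rational roots are divisors of 40. Testing x = 5 gives 0, so (x - 5) is a factor.
Divide: x^3 - 33x + 40 = (x - 5)(x^2 + 5x - 8).
Apply the quadratic formula to x^2 + 5x - 8 = 0: x = (-5 +/- sqrt(57))/2, i.e. x ~= 1.2749 or x ~= -6.2749.

x = -6.2749 or x = 1.2749 or x = 5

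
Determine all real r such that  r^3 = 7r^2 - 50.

r = -2.3166 or r = 4.3166 or r = 5

Rearrange: r^3 - 7r^2 + 50 = 0.
Possible rational roots are divisors of 50. Testing r = 5 gives 0, so (r - 5) is a factor.
Divide: r^3 - 7r^2 + 50 = (r - 5)(r^2 - 2r - 10).
Apply the quadratic formula to r^2 - 2r - 10 = 0: r = (2 +/- sqrt(44))/2, i.e. r ~= 4.3166 or r ~= -2.3166.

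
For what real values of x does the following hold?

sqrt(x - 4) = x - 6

Square both sides: x - 4 = (x - 6)^2.
Expand and rearrange: x^2 - 13x + 40 = 0.
Solving gives x = 8 or x = 5.
Check each candidate in the original equation:
  x = 8: sqrt(4) = 2, while x - 6 = 2 — valid.
  x = 5: sqrt(1) = 1, while x - 6 = -1 — extraneous.

x = 8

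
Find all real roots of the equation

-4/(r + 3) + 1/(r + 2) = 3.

r = -4.1547 or r = -1.8453

Multiply both sides by (r + 3)(r + 2):
-4(r + 2) + (r + 3) = 3(r + 3)(r + 2).
Expand and collect terms: 3r² + 18r + 23 = 0.
By the quadratic formula, r = (-18 ± √48) / 6, so r ≈ -1.8453 or r ≈ -4.1547.
Neither value makes a denominator zero (r ≠ -3, r ≠ -2), so both are valid.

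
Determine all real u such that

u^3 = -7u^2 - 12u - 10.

u = -5

Rearrange: u^3 + 7u^2 + 12u + 10 = 0.
Possible rational roots are divisors of 10. Testing u = -5 gives 0, so (u + 5) is a factor.
Divide: u^3 + 7u^2 + 12u + 10 = (u + 5)(u^2 + 2u + 2).
The quadratic u^2 + 2u + 2 has discriminant -4 < 0, so no further real roots.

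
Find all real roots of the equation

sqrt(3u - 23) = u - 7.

Square both sides: 3u - 23 = (u - 7)^2.
Expand and rearrange: u^2 - 17u + 72 = 0.
Solving gives u = 9 or u = 8.
Check each candidate in the original equation:
  u = 9: sqrt(4) = 2, while u - 7 = 2 — valid.
  u = 8: sqrt(1) = 1, while u - 7 = 1 — valid.

u = 8 or u = 9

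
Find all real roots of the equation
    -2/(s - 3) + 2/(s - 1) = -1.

s = -0.2361 or s = 4.2361

Multiply both sides by (s - 3)(s - 1):
-2(s - 1) + 2(s - 3) = -(s - 3)(s - 1).
Expand and collect terms: -s² + 4s + 1 = 0.
By the quadratic formula, s = (-4 ± √20) / -2, so s ≈ -0.2361 or s ≈ 4.2361.
Neither value makes a denominator zero (s ≠ 3, s ≠ 1), so both are valid.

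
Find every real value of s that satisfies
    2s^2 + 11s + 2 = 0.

Discriminant: (11)^2 - 4*2*2 = 105.
Quadratic formula: s = (-11 +/- sqrt(105)) / 4.
So s = -11/4 + sqrt(105)/4 ~= -0.1883 or s = -11/4 - sqrt(105)/4 ~= -5.3117.

s = -5.3117 or s = -0.1883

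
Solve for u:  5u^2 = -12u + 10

Rearrange to standard form: 5u^2 + 12u - 10 = 0.
Discriminant: (12)^2 - 4*5*(-10) = 344.
Quadratic formula: u = (-12 +/- sqrt(344)) / 10.
So u = -6/5 + sqrt(86)/5 ~= 0.6547 or u = -sqrt(86)/5 - 6/5 ~= -3.0547.

u = -3.0547 or u = 0.6547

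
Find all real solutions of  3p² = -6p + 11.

p = -3.1602 or p = 1.1602

Rearrange to standard form: 3p² + 6p - 11 = 0.
Discriminant: (6)² − 4·3·(-11) = 168.
Quadratic formula: p = (-6 ± √168) / 6.
So p = -1 + √(42)/3 ≈ 1.1602 or p = -√(42)/3 - 1 ≈ -3.1602.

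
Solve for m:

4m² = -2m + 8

Rearrange to standard form: 4m² + 2m - 8 = 0.
Discriminant: (2)² − 4·4·(-8) = 132.
Quadratic formula: m = (-2 ± √132) / 8.
So m = -1/4 + √(33)/4 ≈ 1.1861 or m = -√(33)/4 - 1/4 ≈ -1.6861.

m = -1.6861 or m = 1.1861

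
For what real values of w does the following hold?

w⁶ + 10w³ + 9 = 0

Let u = w³. The equation becomes u² + 10u + 9 = 0.
Factor: (u + 1)(u + 9) = 0, so u = -1 or u = -9.
w³ = -1 gives w = -1.
w³ = -9 gives w = -∛(9) ≈ -2.0801.

w = -2.0801 or w = -1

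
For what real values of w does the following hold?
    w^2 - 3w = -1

w = 0.382 or w = 2.618

Rearrange to standard form: w^2 - 3w + 1 = 0.
Discriminant: (-3)^2 - 4*1*1 = 5.
Quadratic formula: w = (3 +/- sqrt(5)) / 2.
So w = sqrt(5)/2 + 3/2 ~= 2.618 or w = 3/2 - sqrt(5)/2 ~= 0.382.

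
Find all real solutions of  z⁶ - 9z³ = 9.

z = -0.9685 or z = 2.1478

Let u = z³. The equation becomes u² - 9u - 9 = 0.
By the quadratic formula, u = 9/2 + 3·√(13)/2 or u = 9/2 - 3·√(13)/2.
z³ = 9/2 + 3·√(13)/2 gives z = ∛(9/2 + 3·√(13)/2) ≈ 2.1478.
z³ = 9/2 - 3·√(13)/2 gives z = -∛(-9/2 + 3·√(13)/2) ≈ -0.9685.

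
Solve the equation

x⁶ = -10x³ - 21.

x = -1.9129 or x = -1.4422

Let u = x³. The equation becomes u² + 10u + 21 = 0.
Factor: (u + 7)(u + 3) = 0, so u = -7 or u = -3.
x³ = -7 gives x = -∛(7) ≈ -1.9129.
x³ = -3 gives x = -∛(3) ≈ -1.4422.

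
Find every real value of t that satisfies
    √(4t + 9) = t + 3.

t = -2 or t = 0

Square both sides: 4t + 9 = (t + 3)².
Expand and rearrange: t² + 2t = 0.
Solving gives t = 0 or t = -2.
Check each candidate in the original equation:
  t = 0: √(9) = 3, while t + 3 = 3 — valid.
  t = -2: √(1) = 1, while t + 3 = 1 — valid.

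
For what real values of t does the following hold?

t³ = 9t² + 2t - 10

t = -1.099 or t = 1 or t = 9.099

Rearrange: t³ - 9t² - 2t + 10 = 0.
Possible rational roots are divisors of 10. Testing t = 1 gives 0, so (t - 1) is a factor.
Divide: t³ - 9t² - 2t + 10 = (t - 1)(t² - 8t - 10).
Apply the quadratic formula to t² - 8t - 10 = 0: t = (8 ± √104)/2, i.e. t ≈ 9.099 or t ≈ -1.099.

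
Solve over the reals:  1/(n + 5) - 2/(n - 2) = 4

Multiply both sides by (n + 5)(n - 2):
(n - 2) - 2(n + 5) = 4(n + 5)(n - 2).
Expand and collect terms: 4n² + 13n - 28 = 0.
By the quadratic formula, n = (-13 ± √617) / 8, so n ≈ 1.4799 or n ≈ -4.7299.
Neither value makes a denominator zero (n ≠ -5, n ≠ 2), so both are valid.

n = -4.7299 or n = 1.4799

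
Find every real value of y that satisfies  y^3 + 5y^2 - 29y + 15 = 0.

Possible rational roots are divisors of 15. Testing y = 3 gives 0, so (y - 3) is a factor.
Divide: y^3 + 5y^2 - 29y + 15 = (y - 3)(y^2 + 8y - 5).
Apply the quadratic formula to y^2 + 8y - 5 = 0: y = (-8 +/- sqrt(84))/2, i.e. y ~= 0.5826 or y ~= -8.5826.

y = -8.5826 or y = 0.5826 or y = 3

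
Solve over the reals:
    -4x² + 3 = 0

x = -0.866 or x = 0.866

Discriminant: (0)² − 4·(-4)·3 = 48.
Quadratic formula: x = (0 ± √48) / (-8).
So x = -√(3)/2 ≈ -0.866 or x = √(3)/2 ≈ 0.866.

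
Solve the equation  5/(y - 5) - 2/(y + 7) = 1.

Multiply both sides by (y - 5)(y + 7):
5(y + 7) - 2(y - 5) = (y - 5)(y + 7).
Expand and collect terms: y² - y - 80 = 0.
By the quadratic formula, y = (1 ± √321) / 2, so y ≈ 9.4582 or y ≈ -8.4582.
Neither value makes a denominator zero (y ≠ 5, y ≠ -7), so both are valid.

y = -8.4582 or y = 9.4582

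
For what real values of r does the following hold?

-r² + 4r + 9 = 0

Discriminant: (4)² − 4·(-1)·9 = 52.
Quadratic formula: r = (-4 ± √52) / (-2).
So r = 2 - √(13) ≈ -1.6056 or r = 2 + √(13) ≈ 5.6056.

r = -1.6056 or r = 5.6056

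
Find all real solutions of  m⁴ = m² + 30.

Let u = m². The equation becomes u² - u - 30 = 0.
Factor: (u + 5)(u - 6) = 0, so u = -5 or u = 6.
m² = -5 < 0 has no real solution.
m² = 6 gives m = ±√(6) ≈ ±2.4495.

m = -2.4495 or m = 2.4495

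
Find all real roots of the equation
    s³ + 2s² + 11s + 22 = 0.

s = -2

Possible rational roots are divisors of 22. Testing s = -2 gives 0, so (s + 2) is a factor.
Divide: s³ + 2s² + 11s + 22 = (s + 2)(s² + 11).
The quadratic s² + 11 has discriminant -44 < 0, so no further real roots.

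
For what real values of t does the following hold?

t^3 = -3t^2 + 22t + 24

Rearrange: t^3 + 3t^2 - 22t - 24 = 0.
Possible rational roots are divisors of -24. Testing t = 4 gives 0, so (t - 4) is a factor.
Divide: t^3 + 3t^2 - 22t - 24 = (t - 4)(t^2 + 7t + 6).
Factor the quadratic: t = -1 or t = -6.

t = -6 or t = -1 or t = 4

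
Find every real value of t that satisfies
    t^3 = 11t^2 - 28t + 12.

t = 0.5359 or t = 3 or t = 7.4641

Rearrange: t^3 - 11t^2 + 28t - 12 = 0.
Possible rational roots are divisors of -12. Testing t = 3 gives 0, so (t - 3) is a factor.
Divide: t^3 - 11t^2 + 28t - 12 = (t - 3)(t^2 - 8t + 4).
Apply the quadratic formula to t^2 - 8t + 4 = 0: t = (8 +/- sqrt(48))/2, i.e. t ~= 7.4641 or t ~= 0.5359.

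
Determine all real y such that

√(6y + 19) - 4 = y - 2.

Isolate the radical: √(6y + 19) = y + 2.
Square both sides: 6y + 19 = (y + 2)².
Expand and rearrange: y² - 2y - 15 = 0.
Solving gives y = 5 or y = -3.
Check each candidate in the original equation:
  y = 5: √(49) = 7, while y + 2 = 7 — valid.
  y = -3: √(1) = 1, while y + 2 = -1 — extraneous.

y = 5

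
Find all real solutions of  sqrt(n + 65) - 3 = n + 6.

Isolate the radical: sqrt(n + 65) = n + 9.
Square both sides: n + 65 = (n + 9)^2.
Expand and rearrange: n^2 + 17n + 16 = 0.
Solving gives n = -1 or n = -16.
Check each candidate in the original equation:
  n = -1: sqrt(64) = 8, while n + 9 = 8 — valid.
  n = -16: sqrt(49) = 7, while n + 9 = -7 — extraneous.

n = -1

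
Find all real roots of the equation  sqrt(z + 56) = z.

z = 8

Square both sides: z + 56 = (z)^2.
Expand and rearrange: z^2 - z - 56 = 0.
Solving gives z = 8 or z = -7.
Check each candidate in the original equation:
  z = 8: sqrt(64) = 8, while z = 8 — valid.
  z = -7: sqrt(49) = 7, while z = -7 — extraneous.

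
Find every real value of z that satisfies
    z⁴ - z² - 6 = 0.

z = -1.7321 or z = 1.7321

Let u = z². The equation becomes u² - u - 6 = 0.
Factor: (u - 3)(u + 2) = 0, so u = 3 or u = -2.
z² = 3 gives z = ±√(3) ≈ ±1.7321.
z² = -2 < 0 has no real solution.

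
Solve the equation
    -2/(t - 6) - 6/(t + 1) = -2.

Multiply both sides by (t - 6)(t + 1):
-2(t + 1) - 6(t - 6) = -2(t - 6)(t + 1).
Expand and collect terms: -2t^2 + 18t - 22 = 0.
By the quadratic formula, t = (-18 +/- sqrt(148)) / -4, so t ~= 1.4586 or t ~= 7.5414.
Neither value makes a denominator zero (t != 6, t != -1), so both are valid.

t = 1.4586 or t = 7.5414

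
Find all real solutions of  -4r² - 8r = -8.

Rearrange to standard form: -4r² - 8r + 8 = 0.
Discriminant: (-8)² − 4·(-4)·8 = 192.
Quadratic formula: r = (8 ± √192) / (-8).
So r = -√(3) - 1 ≈ -2.7321 or r = -1 + √(3) ≈ 0.7321.

r = -2.7321 or r = 0.7321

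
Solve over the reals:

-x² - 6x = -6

Rearrange to standard form: -x² - 6x + 6 = 0.
Discriminant: (-6)² − 4·(-1)·6 = 60.
Quadratic formula: x = (6 ± √60) / (-2).
So x = -√(15) - 3 ≈ -6.873 or x = -3 + √(15) ≈ 0.873.

x = -6.873 or x = 0.873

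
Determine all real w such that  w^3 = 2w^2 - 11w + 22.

w = 2

Rearrange: w^3 - 2w^2 + 11w - 22 = 0.
Possible rational roots are divisors of -22. Testing w = 2 gives 0, so (w - 2) is a factor.
Divide: w^3 - 2w^2 + 11w - 22 = (w - 2)(w^2 + 11).
The quadratic w^2 + 11 has discriminant -44 < 0, so no further real roots.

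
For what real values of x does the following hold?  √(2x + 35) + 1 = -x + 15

Isolate the radical: √(2x + 35) = -x + 14.
Square both sides: 2x + 35 = (-x + 14)².
Expand and rearrange: x² - 30x + 161 = 0.
Solving gives x = 23 or x = 7.
Check each candidate in the original equation:
  x = 23: √(81) = 9, while -x + 14 = -9 — extraneous.
  x = 7: √(49) = 7, while -x + 14 = 7 — valid.

x = 7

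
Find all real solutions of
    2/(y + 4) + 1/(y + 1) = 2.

Multiply both sides by (y + 4)(y + 1):
2(y + 1) + (y + 4) = 2(y + 4)(y + 1).
Expand and collect terms: 2y^2 + 7y + 2 = 0.
By the quadratic formula, y = (-7 +/- sqrt(33)) / 4, so y ~= -0.3139 or y ~= -3.1861.
Neither value makes a denominator zero (y != -4, y != -1), so both are valid.

y = -3.1861 or y = -0.3139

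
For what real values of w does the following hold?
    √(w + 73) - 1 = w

w = 8

Isolate the radical: √(w + 73) = w + 1.
Square both sides: w + 73 = (w + 1)².
Expand and rearrange: w² + w - 72 = 0.
Solving gives w = 8 or w = -9.
Check each candidate in the original equation:
  w = 8: √(81) = 9, while w + 1 = 9 — valid.
  w = -9: √(64) = 8, while w + 1 = -8 — extraneous.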